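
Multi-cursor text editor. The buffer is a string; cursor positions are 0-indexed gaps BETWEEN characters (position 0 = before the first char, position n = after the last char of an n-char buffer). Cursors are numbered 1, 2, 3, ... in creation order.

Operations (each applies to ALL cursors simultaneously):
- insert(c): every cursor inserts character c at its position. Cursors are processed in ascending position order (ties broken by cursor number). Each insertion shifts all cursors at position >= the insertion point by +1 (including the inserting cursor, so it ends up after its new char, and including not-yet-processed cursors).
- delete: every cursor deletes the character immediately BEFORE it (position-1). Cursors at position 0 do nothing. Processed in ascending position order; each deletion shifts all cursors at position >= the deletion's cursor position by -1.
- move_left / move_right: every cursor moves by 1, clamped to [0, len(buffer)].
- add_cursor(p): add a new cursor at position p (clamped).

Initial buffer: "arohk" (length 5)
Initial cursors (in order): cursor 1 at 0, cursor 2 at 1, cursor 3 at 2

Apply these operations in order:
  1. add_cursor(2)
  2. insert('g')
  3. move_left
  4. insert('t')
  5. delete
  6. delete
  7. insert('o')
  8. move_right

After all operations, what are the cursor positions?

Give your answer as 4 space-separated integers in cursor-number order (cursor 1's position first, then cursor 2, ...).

After op 1 (add_cursor(2)): buffer="arohk" (len 5), cursors c1@0 c2@1 c3@2 c4@2, authorship .....
After op 2 (insert('g')): buffer="gagrggohk" (len 9), cursors c1@1 c2@3 c3@6 c4@6, authorship 1.2.34...
After op 3 (move_left): buffer="gagrggohk" (len 9), cursors c1@0 c2@2 c3@5 c4@5, authorship 1.2.34...
After op 4 (insert('t')): buffer="tgatgrgttgohk" (len 13), cursors c1@1 c2@4 c3@9 c4@9, authorship 11.22.3344...
After op 5 (delete): buffer="gagrggohk" (len 9), cursors c1@0 c2@2 c3@5 c4@5, authorship 1.2.34...
After op 6 (delete): buffer="gggohk" (len 6), cursors c1@0 c2@1 c3@2 c4@2, authorship 124...
After op 7 (insert('o')): buffer="ogogoogohk" (len 10), cursors c1@1 c2@3 c3@6 c4@6, authorship 1122344...
After op 8 (move_right): buffer="ogogoogohk" (len 10), cursors c1@2 c2@4 c3@7 c4@7, authorship 1122344...

Answer: 2 4 7 7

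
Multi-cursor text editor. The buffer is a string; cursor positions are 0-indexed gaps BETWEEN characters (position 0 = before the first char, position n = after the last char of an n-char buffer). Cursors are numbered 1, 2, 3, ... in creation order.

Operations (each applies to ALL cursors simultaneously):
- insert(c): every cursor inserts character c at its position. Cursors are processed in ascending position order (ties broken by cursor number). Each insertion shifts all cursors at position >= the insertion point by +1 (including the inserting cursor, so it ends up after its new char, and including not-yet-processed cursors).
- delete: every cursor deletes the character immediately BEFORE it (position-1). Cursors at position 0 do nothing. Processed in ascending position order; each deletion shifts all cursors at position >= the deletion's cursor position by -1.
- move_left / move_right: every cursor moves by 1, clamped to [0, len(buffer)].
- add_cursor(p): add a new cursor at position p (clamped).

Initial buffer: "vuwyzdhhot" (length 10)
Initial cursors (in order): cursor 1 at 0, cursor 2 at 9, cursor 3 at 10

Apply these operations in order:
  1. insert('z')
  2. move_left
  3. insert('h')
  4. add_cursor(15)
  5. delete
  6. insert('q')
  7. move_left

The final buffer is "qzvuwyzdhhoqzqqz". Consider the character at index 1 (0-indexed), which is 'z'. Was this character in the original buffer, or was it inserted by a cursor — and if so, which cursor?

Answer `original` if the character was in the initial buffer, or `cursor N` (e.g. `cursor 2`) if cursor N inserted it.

Answer: cursor 1

Derivation:
After op 1 (insert('z')): buffer="zvuwyzdhhoztz" (len 13), cursors c1@1 c2@11 c3@13, authorship 1.........2.3
After op 2 (move_left): buffer="zvuwyzdhhoztz" (len 13), cursors c1@0 c2@10 c3@12, authorship 1.........2.3
After op 3 (insert('h')): buffer="hzvuwyzdhhohzthz" (len 16), cursors c1@1 c2@12 c3@15, authorship 11.........22.33
After op 4 (add_cursor(15)): buffer="hzvuwyzdhhohzthz" (len 16), cursors c1@1 c2@12 c3@15 c4@15, authorship 11.........22.33
After op 5 (delete): buffer="zvuwyzdhhozz" (len 12), cursors c1@0 c2@10 c3@11 c4@11, authorship 1.........23
After op 6 (insert('q')): buffer="qzvuwyzdhhoqzqqz" (len 16), cursors c1@1 c2@12 c3@15 c4@15, authorship 11.........22343
After op 7 (move_left): buffer="qzvuwyzdhhoqzqqz" (len 16), cursors c1@0 c2@11 c3@14 c4@14, authorship 11.........22343
Authorship (.=original, N=cursor N): 1 1 . . . . . . . . . 2 2 3 4 3
Index 1: author = 1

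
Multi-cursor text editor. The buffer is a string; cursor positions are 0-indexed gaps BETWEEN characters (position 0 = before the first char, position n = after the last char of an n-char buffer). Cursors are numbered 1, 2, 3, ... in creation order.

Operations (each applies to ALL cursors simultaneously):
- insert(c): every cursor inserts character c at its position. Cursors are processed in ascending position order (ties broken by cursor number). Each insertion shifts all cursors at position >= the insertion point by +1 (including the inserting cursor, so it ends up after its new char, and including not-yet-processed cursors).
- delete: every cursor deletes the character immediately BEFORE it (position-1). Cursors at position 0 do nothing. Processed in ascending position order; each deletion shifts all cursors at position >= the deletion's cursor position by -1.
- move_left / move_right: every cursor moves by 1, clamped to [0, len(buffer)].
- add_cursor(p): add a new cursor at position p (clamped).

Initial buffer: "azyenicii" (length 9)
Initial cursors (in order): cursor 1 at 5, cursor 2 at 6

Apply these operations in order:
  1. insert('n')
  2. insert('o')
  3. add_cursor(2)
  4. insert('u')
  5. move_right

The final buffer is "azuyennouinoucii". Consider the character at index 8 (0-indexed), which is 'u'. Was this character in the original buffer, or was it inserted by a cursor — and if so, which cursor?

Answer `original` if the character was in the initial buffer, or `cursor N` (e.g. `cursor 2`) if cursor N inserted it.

Answer: cursor 1

Derivation:
After op 1 (insert('n')): buffer="azyennincii" (len 11), cursors c1@6 c2@8, authorship .....1.2...
After op 2 (insert('o')): buffer="azyennoinocii" (len 13), cursors c1@7 c2@10, authorship .....11.22...
After op 3 (add_cursor(2)): buffer="azyennoinocii" (len 13), cursors c3@2 c1@7 c2@10, authorship .....11.22...
After op 4 (insert('u')): buffer="azuyennouinoucii" (len 16), cursors c3@3 c1@9 c2@13, authorship ..3...111.222...
After op 5 (move_right): buffer="azuyennouinoucii" (len 16), cursors c3@4 c1@10 c2@14, authorship ..3...111.222...
Authorship (.=original, N=cursor N): . . 3 . . . 1 1 1 . 2 2 2 . . .
Index 8: author = 1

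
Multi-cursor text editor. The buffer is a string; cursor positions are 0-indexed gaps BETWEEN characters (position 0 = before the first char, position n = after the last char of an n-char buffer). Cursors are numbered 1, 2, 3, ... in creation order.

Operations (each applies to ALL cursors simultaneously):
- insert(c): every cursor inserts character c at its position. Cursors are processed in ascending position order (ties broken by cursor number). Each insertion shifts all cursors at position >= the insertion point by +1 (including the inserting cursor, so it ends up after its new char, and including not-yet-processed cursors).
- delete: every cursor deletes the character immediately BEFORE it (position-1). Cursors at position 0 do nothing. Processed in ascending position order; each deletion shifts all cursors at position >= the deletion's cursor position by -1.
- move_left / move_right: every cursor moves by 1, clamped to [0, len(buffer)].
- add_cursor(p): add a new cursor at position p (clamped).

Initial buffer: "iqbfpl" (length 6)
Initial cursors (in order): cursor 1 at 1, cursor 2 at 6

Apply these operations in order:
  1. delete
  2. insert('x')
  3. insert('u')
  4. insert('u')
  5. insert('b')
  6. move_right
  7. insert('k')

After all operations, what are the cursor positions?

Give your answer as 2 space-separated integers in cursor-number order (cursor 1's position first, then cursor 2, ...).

After op 1 (delete): buffer="qbfp" (len 4), cursors c1@0 c2@4, authorship ....
After op 2 (insert('x')): buffer="xqbfpx" (len 6), cursors c1@1 c2@6, authorship 1....2
After op 3 (insert('u')): buffer="xuqbfpxu" (len 8), cursors c1@2 c2@8, authorship 11....22
After op 4 (insert('u')): buffer="xuuqbfpxuu" (len 10), cursors c1@3 c2@10, authorship 111....222
After op 5 (insert('b')): buffer="xuubqbfpxuub" (len 12), cursors c1@4 c2@12, authorship 1111....2222
After op 6 (move_right): buffer="xuubqbfpxuub" (len 12), cursors c1@5 c2@12, authorship 1111....2222
After op 7 (insert('k')): buffer="xuubqkbfpxuubk" (len 14), cursors c1@6 c2@14, authorship 1111.1...22222

Answer: 6 14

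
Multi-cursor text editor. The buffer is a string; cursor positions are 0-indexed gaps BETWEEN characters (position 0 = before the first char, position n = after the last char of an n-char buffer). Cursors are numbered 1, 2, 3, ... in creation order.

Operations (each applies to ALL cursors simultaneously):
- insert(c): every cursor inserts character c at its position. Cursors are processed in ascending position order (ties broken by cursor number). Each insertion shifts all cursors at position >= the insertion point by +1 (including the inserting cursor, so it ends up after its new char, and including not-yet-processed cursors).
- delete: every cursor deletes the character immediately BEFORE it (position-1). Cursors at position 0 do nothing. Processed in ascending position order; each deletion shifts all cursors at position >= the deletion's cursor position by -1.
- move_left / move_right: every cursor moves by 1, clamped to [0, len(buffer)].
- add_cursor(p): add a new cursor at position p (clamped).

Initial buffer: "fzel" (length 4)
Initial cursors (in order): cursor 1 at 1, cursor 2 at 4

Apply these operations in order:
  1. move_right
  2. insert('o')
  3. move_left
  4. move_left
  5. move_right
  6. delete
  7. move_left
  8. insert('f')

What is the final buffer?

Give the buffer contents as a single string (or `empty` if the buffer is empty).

After op 1 (move_right): buffer="fzel" (len 4), cursors c1@2 c2@4, authorship ....
After op 2 (insert('o')): buffer="fzoelo" (len 6), cursors c1@3 c2@6, authorship ..1..2
After op 3 (move_left): buffer="fzoelo" (len 6), cursors c1@2 c2@5, authorship ..1..2
After op 4 (move_left): buffer="fzoelo" (len 6), cursors c1@1 c2@4, authorship ..1..2
After op 5 (move_right): buffer="fzoelo" (len 6), cursors c1@2 c2@5, authorship ..1..2
After op 6 (delete): buffer="foeo" (len 4), cursors c1@1 c2@3, authorship .1.2
After op 7 (move_left): buffer="foeo" (len 4), cursors c1@0 c2@2, authorship .1.2
After op 8 (insert('f')): buffer="ffofeo" (len 6), cursors c1@1 c2@4, authorship 1.12.2

Answer: ffofeo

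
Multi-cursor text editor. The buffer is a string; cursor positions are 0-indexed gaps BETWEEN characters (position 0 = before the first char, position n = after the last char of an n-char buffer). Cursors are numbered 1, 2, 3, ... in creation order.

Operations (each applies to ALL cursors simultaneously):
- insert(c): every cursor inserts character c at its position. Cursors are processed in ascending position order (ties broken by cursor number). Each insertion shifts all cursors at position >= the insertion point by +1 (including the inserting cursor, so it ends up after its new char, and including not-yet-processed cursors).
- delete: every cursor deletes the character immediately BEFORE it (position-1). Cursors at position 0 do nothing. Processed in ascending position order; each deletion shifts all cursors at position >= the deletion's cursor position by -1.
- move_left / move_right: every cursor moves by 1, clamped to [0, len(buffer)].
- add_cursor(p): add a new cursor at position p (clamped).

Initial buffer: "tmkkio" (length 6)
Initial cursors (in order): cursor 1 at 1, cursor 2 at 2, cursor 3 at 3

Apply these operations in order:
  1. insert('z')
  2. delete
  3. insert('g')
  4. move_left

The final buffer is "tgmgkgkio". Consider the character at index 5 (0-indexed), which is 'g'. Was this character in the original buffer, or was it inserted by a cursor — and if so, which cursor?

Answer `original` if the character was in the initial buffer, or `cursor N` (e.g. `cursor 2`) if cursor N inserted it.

Answer: cursor 3

Derivation:
After op 1 (insert('z')): buffer="tzmzkzkio" (len 9), cursors c1@2 c2@4 c3@6, authorship .1.2.3...
After op 2 (delete): buffer="tmkkio" (len 6), cursors c1@1 c2@2 c3@3, authorship ......
After op 3 (insert('g')): buffer="tgmgkgkio" (len 9), cursors c1@2 c2@4 c3@6, authorship .1.2.3...
After op 4 (move_left): buffer="tgmgkgkio" (len 9), cursors c1@1 c2@3 c3@5, authorship .1.2.3...
Authorship (.=original, N=cursor N): . 1 . 2 . 3 . . .
Index 5: author = 3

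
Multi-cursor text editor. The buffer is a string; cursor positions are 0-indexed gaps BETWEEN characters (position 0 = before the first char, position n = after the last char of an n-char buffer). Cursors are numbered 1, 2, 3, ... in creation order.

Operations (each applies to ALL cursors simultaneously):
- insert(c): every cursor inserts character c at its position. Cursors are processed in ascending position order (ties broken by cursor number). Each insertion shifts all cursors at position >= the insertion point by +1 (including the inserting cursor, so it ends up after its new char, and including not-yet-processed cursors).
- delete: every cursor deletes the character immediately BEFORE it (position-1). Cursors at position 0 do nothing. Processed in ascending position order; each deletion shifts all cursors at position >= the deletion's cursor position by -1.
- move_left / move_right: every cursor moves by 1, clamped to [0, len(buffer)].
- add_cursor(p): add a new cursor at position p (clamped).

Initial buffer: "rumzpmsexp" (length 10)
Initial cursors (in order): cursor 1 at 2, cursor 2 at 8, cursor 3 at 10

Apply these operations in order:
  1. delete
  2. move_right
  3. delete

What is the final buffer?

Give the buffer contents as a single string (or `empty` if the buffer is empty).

Answer: rzpm

Derivation:
After op 1 (delete): buffer="rmzpmsx" (len 7), cursors c1@1 c2@6 c3@7, authorship .......
After op 2 (move_right): buffer="rmzpmsx" (len 7), cursors c1@2 c2@7 c3@7, authorship .......
After op 3 (delete): buffer="rzpm" (len 4), cursors c1@1 c2@4 c3@4, authorship ....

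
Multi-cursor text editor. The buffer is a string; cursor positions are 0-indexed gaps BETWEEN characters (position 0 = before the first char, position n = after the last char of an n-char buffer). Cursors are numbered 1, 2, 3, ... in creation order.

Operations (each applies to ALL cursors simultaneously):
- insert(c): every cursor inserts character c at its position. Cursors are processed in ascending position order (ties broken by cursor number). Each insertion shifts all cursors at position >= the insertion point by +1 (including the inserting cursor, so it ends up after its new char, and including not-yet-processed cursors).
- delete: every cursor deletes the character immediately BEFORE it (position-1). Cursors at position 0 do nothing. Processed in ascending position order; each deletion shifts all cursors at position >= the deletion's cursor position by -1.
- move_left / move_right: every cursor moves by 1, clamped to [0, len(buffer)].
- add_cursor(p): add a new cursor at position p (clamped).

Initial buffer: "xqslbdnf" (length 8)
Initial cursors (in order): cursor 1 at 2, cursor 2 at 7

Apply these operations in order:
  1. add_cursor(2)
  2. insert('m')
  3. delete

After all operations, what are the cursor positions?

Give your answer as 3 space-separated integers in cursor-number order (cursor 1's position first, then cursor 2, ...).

Answer: 2 7 2

Derivation:
After op 1 (add_cursor(2)): buffer="xqslbdnf" (len 8), cursors c1@2 c3@2 c2@7, authorship ........
After op 2 (insert('m')): buffer="xqmmslbdnmf" (len 11), cursors c1@4 c3@4 c2@10, authorship ..13.....2.
After op 3 (delete): buffer="xqslbdnf" (len 8), cursors c1@2 c3@2 c2@7, authorship ........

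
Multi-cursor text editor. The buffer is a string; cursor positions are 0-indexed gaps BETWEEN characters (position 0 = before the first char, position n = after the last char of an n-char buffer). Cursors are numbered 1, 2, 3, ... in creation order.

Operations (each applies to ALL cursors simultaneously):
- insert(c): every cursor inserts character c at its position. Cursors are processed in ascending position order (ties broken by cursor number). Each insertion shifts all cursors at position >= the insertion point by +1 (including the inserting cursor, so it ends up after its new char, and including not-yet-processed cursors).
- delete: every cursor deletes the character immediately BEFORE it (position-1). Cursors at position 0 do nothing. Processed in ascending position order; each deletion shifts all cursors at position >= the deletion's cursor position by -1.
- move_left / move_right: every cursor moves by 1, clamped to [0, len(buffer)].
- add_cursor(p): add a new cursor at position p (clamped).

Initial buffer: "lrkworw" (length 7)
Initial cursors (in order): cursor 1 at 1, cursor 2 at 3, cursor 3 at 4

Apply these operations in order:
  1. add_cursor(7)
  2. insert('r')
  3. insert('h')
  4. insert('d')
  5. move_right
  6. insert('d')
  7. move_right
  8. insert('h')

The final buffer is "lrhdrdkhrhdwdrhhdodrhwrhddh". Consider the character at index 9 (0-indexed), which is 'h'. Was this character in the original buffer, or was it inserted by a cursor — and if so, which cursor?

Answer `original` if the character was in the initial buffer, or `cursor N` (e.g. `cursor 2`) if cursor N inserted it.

After op 1 (add_cursor(7)): buffer="lrkworw" (len 7), cursors c1@1 c2@3 c3@4 c4@7, authorship .......
After op 2 (insert('r')): buffer="lrrkrwrorwr" (len 11), cursors c1@2 c2@5 c3@7 c4@11, authorship .1..2.3...4
After op 3 (insert('h')): buffer="lrhrkrhwrhorwrh" (len 15), cursors c1@3 c2@7 c3@10 c4@15, authorship .11..22.33...44
After op 4 (insert('d')): buffer="lrhdrkrhdwrhdorwrhd" (len 19), cursors c1@4 c2@9 c3@13 c4@19, authorship .111..222.333...444
After op 5 (move_right): buffer="lrhdrkrhdwrhdorwrhd" (len 19), cursors c1@5 c2@10 c3@14 c4@19, authorship .111..222.333...444
After op 6 (insert('d')): buffer="lrhdrdkrhdwdrhdodrwrhdd" (len 23), cursors c1@6 c2@12 c3@17 c4@23, authorship .111.1.222.2333.3..4444
After op 7 (move_right): buffer="lrhdrdkrhdwdrhdodrwrhdd" (len 23), cursors c1@7 c2@13 c3@18 c4@23, authorship .111.1.222.2333.3..4444
After op 8 (insert('h')): buffer="lrhdrdkhrhdwdrhhdodrhwrhddh" (len 27), cursors c1@8 c2@15 c3@21 c4@27, authorship .111.1.1222.23233.3.3.44444
Authorship (.=original, N=cursor N): . 1 1 1 . 1 . 1 2 2 2 . 2 3 2 3 3 . 3 . 3 . 4 4 4 4 4
Index 9: author = 2

Answer: cursor 2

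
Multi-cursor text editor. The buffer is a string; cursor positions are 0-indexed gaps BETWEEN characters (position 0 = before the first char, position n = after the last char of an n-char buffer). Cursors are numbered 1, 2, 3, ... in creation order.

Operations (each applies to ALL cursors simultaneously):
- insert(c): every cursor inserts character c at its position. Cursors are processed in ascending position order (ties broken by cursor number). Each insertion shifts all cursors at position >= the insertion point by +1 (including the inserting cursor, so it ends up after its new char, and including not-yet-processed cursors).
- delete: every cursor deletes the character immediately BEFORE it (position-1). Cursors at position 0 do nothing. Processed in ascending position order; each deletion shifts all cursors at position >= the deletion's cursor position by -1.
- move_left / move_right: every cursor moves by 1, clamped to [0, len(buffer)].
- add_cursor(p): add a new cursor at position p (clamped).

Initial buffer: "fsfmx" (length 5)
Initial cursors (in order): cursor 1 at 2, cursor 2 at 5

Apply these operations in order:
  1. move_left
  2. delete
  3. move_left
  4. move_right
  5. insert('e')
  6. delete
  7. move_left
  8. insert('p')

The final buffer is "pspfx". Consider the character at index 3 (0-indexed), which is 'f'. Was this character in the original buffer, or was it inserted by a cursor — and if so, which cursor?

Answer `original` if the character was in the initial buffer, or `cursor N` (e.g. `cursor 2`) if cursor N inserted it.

After op 1 (move_left): buffer="fsfmx" (len 5), cursors c1@1 c2@4, authorship .....
After op 2 (delete): buffer="sfx" (len 3), cursors c1@0 c2@2, authorship ...
After op 3 (move_left): buffer="sfx" (len 3), cursors c1@0 c2@1, authorship ...
After op 4 (move_right): buffer="sfx" (len 3), cursors c1@1 c2@2, authorship ...
After op 5 (insert('e')): buffer="sefex" (len 5), cursors c1@2 c2@4, authorship .1.2.
After op 6 (delete): buffer="sfx" (len 3), cursors c1@1 c2@2, authorship ...
After op 7 (move_left): buffer="sfx" (len 3), cursors c1@0 c2@1, authorship ...
After op 8 (insert('p')): buffer="pspfx" (len 5), cursors c1@1 c2@3, authorship 1.2..
Authorship (.=original, N=cursor N): 1 . 2 . .
Index 3: author = original

Answer: original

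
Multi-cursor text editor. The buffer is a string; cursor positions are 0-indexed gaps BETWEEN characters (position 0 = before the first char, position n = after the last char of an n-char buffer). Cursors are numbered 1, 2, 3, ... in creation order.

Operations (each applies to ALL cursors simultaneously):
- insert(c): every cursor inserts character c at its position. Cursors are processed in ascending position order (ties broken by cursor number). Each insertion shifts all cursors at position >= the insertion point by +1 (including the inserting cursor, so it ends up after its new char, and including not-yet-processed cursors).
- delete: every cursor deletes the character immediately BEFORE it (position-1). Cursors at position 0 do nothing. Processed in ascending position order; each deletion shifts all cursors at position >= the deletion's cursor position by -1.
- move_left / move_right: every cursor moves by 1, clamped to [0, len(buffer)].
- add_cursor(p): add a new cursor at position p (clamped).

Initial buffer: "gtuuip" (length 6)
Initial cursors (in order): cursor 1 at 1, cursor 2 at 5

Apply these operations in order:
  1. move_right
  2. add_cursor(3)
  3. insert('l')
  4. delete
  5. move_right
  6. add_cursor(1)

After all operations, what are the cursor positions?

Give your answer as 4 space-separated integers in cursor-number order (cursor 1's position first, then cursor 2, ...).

After op 1 (move_right): buffer="gtuuip" (len 6), cursors c1@2 c2@6, authorship ......
After op 2 (add_cursor(3)): buffer="gtuuip" (len 6), cursors c1@2 c3@3 c2@6, authorship ......
After op 3 (insert('l')): buffer="gtluluipl" (len 9), cursors c1@3 c3@5 c2@9, authorship ..1.3...2
After op 4 (delete): buffer="gtuuip" (len 6), cursors c1@2 c3@3 c2@6, authorship ......
After op 5 (move_right): buffer="gtuuip" (len 6), cursors c1@3 c3@4 c2@6, authorship ......
After op 6 (add_cursor(1)): buffer="gtuuip" (len 6), cursors c4@1 c1@3 c3@4 c2@6, authorship ......

Answer: 3 6 4 1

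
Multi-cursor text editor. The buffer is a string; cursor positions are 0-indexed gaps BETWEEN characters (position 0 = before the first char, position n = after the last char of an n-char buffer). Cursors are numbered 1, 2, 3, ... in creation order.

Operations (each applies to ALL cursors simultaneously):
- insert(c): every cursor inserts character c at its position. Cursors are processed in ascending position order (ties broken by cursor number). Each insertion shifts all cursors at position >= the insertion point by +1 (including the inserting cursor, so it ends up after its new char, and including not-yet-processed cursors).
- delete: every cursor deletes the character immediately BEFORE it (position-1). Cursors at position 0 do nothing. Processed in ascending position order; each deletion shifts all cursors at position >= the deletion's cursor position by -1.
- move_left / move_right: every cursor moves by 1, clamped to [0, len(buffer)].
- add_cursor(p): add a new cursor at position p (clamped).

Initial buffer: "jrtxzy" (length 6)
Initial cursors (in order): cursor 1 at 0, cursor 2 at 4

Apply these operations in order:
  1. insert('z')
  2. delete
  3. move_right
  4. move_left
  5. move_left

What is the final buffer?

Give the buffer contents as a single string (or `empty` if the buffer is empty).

After op 1 (insert('z')): buffer="zjrtxzzy" (len 8), cursors c1@1 c2@6, authorship 1....2..
After op 2 (delete): buffer="jrtxzy" (len 6), cursors c1@0 c2@4, authorship ......
After op 3 (move_right): buffer="jrtxzy" (len 6), cursors c1@1 c2@5, authorship ......
After op 4 (move_left): buffer="jrtxzy" (len 6), cursors c1@0 c2@4, authorship ......
After op 5 (move_left): buffer="jrtxzy" (len 6), cursors c1@0 c2@3, authorship ......

Answer: jrtxzy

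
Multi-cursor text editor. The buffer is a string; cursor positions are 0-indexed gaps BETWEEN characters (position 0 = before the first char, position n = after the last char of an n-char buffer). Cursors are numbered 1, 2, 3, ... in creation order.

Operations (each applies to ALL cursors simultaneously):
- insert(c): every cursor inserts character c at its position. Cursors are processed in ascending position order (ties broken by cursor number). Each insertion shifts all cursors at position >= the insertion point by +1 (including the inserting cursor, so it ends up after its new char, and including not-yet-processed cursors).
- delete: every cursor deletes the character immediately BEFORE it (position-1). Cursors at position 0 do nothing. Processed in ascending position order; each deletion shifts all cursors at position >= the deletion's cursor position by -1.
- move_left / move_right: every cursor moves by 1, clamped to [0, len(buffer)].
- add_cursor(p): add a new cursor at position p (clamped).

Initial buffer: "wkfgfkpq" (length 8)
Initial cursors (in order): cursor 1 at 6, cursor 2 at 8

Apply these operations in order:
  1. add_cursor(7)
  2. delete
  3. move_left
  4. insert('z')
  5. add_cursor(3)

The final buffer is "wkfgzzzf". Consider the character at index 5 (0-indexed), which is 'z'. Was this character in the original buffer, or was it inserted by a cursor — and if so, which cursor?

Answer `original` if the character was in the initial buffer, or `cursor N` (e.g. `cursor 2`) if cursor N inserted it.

After op 1 (add_cursor(7)): buffer="wkfgfkpq" (len 8), cursors c1@6 c3@7 c2@8, authorship ........
After op 2 (delete): buffer="wkfgf" (len 5), cursors c1@5 c2@5 c3@5, authorship .....
After op 3 (move_left): buffer="wkfgf" (len 5), cursors c1@4 c2@4 c3@4, authorship .....
After op 4 (insert('z')): buffer="wkfgzzzf" (len 8), cursors c1@7 c2@7 c3@7, authorship ....123.
After op 5 (add_cursor(3)): buffer="wkfgzzzf" (len 8), cursors c4@3 c1@7 c2@7 c3@7, authorship ....123.
Authorship (.=original, N=cursor N): . . . . 1 2 3 .
Index 5: author = 2

Answer: cursor 2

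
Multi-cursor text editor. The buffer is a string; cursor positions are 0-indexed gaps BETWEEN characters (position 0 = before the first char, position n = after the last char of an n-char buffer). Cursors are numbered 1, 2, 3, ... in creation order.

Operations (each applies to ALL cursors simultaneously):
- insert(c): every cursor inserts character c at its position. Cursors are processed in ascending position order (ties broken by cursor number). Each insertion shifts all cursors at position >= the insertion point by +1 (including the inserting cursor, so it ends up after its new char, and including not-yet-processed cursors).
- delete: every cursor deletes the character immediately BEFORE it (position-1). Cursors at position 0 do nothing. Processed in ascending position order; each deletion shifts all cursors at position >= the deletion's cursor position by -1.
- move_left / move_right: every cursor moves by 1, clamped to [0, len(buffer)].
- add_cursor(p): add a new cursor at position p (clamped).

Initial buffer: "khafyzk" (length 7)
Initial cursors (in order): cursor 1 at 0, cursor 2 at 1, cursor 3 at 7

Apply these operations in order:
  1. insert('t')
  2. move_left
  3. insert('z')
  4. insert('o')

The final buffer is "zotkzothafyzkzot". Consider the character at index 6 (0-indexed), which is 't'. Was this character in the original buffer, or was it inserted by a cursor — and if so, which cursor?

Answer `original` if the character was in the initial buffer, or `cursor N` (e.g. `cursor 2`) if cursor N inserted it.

Answer: cursor 2

Derivation:
After op 1 (insert('t')): buffer="tkthafyzkt" (len 10), cursors c1@1 c2@3 c3@10, authorship 1.2......3
After op 2 (move_left): buffer="tkthafyzkt" (len 10), cursors c1@0 c2@2 c3@9, authorship 1.2......3
After op 3 (insert('z')): buffer="ztkzthafyzkzt" (len 13), cursors c1@1 c2@4 c3@12, authorship 11.22......33
After op 4 (insert('o')): buffer="zotkzothafyzkzot" (len 16), cursors c1@2 c2@6 c3@15, authorship 111.222......333
Authorship (.=original, N=cursor N): 1 1 1 . 2 2 2 . . . . . . 3 3 3
Index 6: author = 2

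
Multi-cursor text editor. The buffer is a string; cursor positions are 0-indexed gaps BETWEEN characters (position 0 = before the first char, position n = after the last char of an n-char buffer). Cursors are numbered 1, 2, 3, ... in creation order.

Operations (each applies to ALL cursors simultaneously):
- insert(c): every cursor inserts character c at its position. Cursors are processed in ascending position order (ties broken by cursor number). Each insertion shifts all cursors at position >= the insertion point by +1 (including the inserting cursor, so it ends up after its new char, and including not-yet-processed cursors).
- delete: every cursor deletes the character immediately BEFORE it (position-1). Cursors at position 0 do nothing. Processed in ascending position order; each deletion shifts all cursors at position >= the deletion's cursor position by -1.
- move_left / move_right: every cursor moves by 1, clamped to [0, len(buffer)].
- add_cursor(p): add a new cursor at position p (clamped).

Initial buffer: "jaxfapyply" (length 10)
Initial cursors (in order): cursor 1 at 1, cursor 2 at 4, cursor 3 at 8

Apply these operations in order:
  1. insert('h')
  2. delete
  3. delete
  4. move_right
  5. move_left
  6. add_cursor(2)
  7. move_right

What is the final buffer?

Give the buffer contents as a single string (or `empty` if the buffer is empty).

After op 1 (insert('h')): buffer="jhaxfhapyphly" (len 13), cursors c1@2 c2@6 c3@11, authorship .1...2....3..
After op 2 (delete): buffer="jaxfapyply" (len 10), cursors c1@1 c2@4 c3@8, authorship ..........
After op 3 (delete): buffer="axapyly" (len 7), cursors c1@0 c2@2 c3@5, authorship .......
After op 4 (move_right): buffer="axapyly" (len 7), cursors c1@1 c2@3 c3@6, authorship .......
After op 5 (move_left): buffer="axapyly" (len 7), cursors c1@0 c2@2 c3@5, authorship .......
After op 6 (add_cursor(2)): buffer="axapyly" (len 7), cursors c1@0 c2@2 c4@2 c3@5, authorship .......
After op 7 (move_right): buffer="axapyly" (len 7), cursors c1@1 c2@3 c4@3 c3@6, authorship .......

Answer: axapyly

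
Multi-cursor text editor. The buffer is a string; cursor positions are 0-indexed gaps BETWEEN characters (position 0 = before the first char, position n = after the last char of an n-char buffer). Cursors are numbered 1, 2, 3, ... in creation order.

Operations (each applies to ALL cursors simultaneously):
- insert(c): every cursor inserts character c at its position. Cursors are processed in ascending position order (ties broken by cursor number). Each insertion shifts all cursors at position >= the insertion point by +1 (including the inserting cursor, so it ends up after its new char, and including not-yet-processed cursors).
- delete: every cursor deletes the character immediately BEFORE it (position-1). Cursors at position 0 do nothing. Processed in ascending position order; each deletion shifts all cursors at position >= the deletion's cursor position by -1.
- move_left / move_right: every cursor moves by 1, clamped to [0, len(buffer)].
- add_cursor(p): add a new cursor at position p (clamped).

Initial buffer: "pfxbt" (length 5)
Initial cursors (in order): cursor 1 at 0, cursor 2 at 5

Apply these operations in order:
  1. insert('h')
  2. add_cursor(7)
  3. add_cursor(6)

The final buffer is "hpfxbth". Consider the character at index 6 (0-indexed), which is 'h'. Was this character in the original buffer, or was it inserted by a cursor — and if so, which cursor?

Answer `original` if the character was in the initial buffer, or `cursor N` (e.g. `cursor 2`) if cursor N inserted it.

Answer: cursor 2

Derivation:
After op 1 (insert('h')): buffer="hpfxbth" (len 7), cursors c1@1 c2@7, authorship 1.....2
After op 2 (add_cursor(7)): buffer="hpfxbth" (len 7), cursors c1@1 c2@7 c3@7, authorship 1.....2
After op 3 (add_cursor(6)): buffer="hpfxbth" (len 7), cursors c1@1 c4@6 c2@7 c3@7, authorship 1.....2
Authorship (.=original, N=cursor N): 1 . . . . . 2
Index 6: author = 2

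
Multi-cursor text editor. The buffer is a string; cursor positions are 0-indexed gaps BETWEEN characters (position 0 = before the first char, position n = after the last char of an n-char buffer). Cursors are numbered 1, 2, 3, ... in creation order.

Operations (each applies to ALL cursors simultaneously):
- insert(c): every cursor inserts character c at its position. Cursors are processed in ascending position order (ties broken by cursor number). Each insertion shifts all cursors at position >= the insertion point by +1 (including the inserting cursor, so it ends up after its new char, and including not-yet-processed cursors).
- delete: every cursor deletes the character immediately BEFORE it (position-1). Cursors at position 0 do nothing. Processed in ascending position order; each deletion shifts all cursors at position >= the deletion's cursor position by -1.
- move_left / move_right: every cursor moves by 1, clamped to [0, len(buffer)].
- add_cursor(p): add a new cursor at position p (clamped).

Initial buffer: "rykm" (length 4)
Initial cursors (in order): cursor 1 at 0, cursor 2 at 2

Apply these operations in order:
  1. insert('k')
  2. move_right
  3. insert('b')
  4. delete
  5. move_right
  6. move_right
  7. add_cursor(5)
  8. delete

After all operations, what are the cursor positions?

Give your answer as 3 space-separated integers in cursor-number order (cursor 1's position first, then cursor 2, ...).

Answer: 3 3 3

Derivation:
After op 1 (insert('k')): buffer="krykkm" (len 6), cursors c1@1 c2@4, authorship 1..2..
After op 2 (move_right): buffer="krykkm" (len 6), cursors c1@2 c2@5, authorship 1..2..
After op 3 (insert('b')): buffer="krbykkbm" (len 8), cursors c1@3 c2@7, authorship 1.1.2.2.
After op 4 (delete): buffer="krykkm" (len 6), cursors c1@2 c2@5, authorship 1..2..
After op 5 (move_right): buffer="krykkm" (len 6), cursors c1@3 c2@6, authorship 1..2..
After op 6 (move_right): buffer="krykkm" (len 6), cursors c1@4 c2@6, authorship 1..2..
After op 7 (add_cursor(5)): buffer="krykkm" (len 6), cursors c1@4 c3@5 c2@6, authorship 1..2..
After op 8 (delete): buffer="kry" (len 3), cursors c1@3 c2@3 c3@3, authorship 1..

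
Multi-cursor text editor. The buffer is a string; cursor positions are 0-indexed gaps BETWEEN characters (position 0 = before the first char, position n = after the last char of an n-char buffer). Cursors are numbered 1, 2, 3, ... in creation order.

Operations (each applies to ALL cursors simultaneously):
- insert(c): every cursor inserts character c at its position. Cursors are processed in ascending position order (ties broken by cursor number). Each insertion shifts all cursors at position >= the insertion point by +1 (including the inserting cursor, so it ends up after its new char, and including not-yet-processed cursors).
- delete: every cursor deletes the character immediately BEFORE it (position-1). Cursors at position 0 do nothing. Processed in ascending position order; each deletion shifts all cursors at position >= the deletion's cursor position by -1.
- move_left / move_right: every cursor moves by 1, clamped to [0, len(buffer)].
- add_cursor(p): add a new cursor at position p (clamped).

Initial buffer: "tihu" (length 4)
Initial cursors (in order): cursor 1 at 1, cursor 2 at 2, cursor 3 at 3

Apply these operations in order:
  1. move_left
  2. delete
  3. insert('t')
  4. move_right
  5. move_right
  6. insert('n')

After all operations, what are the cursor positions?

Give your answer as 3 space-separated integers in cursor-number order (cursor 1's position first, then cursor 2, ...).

After op 1 (move_left): buffer="tihu" (len 4), cursors c1@0 c2@1 c3@2, authorship ....
After op 2 (delete): buffer="hu" (len 2), cursors c1@0 c2@0 c3@0, authorship ..
After op 3 (insert('t')): buffer="ttthu" (len 5), cursors c1@3 c2@3 c3@3, authorship 123..
After op 4 (move_right): buffer="ttthu" (len 5), cursors c1@4 c2@4 c3@4, authorship 123..
After op 5 (move_right): buffer="ttthu" (len 5), cursors c1@5 c2@5 c3@5, authorship 123..
After op 6 (insert('n')): buffer="ttthunnn" (len 8), cursors c1@8 c2@8 c3@8, authorship 123..123

Answer: 8 8 8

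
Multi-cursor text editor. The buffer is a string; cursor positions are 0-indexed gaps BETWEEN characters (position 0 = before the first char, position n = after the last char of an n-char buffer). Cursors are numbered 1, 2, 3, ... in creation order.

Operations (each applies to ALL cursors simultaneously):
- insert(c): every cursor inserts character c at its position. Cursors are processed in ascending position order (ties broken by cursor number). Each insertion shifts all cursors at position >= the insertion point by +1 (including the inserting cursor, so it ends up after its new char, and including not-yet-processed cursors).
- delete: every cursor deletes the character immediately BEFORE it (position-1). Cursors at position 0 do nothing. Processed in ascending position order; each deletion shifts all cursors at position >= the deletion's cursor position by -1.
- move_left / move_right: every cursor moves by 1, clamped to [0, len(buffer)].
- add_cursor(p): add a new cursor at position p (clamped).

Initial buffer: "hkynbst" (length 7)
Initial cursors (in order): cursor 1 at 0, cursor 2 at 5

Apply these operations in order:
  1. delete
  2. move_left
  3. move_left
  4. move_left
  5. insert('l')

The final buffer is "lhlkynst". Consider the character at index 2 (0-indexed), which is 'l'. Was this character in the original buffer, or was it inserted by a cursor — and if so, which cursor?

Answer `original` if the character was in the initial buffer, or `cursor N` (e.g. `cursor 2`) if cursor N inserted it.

Answer: cursor 2

Derivation:
After op 1 (delete): buffer="hkynst" (len 6), cursors c1@0 c2@4, authorship ......
After op 2 (move_left): buffer="hkynst" (len 6), cursors c1@0 c2@3, authorship ......
After op 3 (move_left): buffer="hkynst" (len 6), cursors c1@0 c2@2, authorship ......
After op 4 (move_left): buffer="hkynst" (len 6), cursors c1@0 c2@1, authorship ......
After op 5 (insert('l')): buffer="lhlkynst" (len 8), cursors c1@1 c2@3, authorship 1.2.....
Authorship (.=original, N=cursor N): 1 . 2 . . . . .
Index 2: author = 2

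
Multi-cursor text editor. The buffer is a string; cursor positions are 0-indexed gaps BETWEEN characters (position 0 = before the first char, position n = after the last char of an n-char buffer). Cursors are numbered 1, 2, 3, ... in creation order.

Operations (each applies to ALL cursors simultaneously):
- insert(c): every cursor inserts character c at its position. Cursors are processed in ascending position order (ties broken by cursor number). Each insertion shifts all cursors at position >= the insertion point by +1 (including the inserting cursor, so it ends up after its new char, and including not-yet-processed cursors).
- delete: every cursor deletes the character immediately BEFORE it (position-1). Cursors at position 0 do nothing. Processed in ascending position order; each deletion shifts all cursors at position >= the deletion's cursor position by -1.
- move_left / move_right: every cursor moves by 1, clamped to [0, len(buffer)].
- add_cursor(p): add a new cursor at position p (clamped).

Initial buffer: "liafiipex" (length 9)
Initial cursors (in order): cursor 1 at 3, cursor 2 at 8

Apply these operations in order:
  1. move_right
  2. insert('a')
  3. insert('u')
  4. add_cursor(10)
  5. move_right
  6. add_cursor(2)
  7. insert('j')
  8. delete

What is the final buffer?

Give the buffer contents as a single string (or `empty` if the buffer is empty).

After op 1 (move_right): buffer="liafiipex" (len 9), cursors c1@4 c2@9, authorship .........
After op 2 (insert('a')): buffer="liafaiipexa" (len 11), cursors c1@5 c2@11, authorship ....1.....2
After op 3 (insert('u')): buffer="liafauiipexau" (len 13), cursors c1@6 c2@13, authorship ....11.....22
After op 4 (add_cursor(10)): buffer="liafauiipexau" (len 13), cursors c1@6 c3@10 c2@13, authorship ....11.....22
After op 5 (move_right): buffer="liafauiipexau" (len 13), cursors c1@7 c3@11 c2@13, authorship ....11.....22
After op 6 (add_cursor(2)): buffer="liafauiipexau" (len 13), cursors c4@2 c1@7 c3@11 c2@13, authorship ....11.....22
After op 7 (insert('j')): buffer="lijafauijipexjauj" (len 17), cursors c4@3 c1@9 c3@14 c2@17, authorship ..4..11.1....3222
After op 8 (delete): buffer="liafauiipexau" (len 13), cursors c4@2 c1@7 c3@11 c2@13, authorship ....11.....22

Answer: liafauiipexau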